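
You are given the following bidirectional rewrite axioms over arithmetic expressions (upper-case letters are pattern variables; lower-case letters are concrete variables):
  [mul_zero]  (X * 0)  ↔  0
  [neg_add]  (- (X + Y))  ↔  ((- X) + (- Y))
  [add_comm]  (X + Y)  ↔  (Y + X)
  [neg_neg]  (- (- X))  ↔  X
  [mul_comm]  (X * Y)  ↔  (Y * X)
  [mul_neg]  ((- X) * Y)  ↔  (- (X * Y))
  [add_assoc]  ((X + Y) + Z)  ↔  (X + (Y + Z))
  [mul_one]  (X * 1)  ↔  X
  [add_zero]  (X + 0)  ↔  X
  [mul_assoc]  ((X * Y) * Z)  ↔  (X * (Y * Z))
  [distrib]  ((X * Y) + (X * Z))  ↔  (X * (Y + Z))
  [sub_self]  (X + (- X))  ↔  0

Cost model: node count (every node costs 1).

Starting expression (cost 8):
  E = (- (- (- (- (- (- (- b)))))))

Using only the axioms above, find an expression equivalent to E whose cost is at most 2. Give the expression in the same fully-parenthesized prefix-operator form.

1. [neg_neg →] (- (- (- b)))  →  (- b);  E = (- (- (- (- (- b)))))
2. [neg_neg →] (- (- (- b)))  →  (- b);  E = (- (- (- b)))
3. [neg_neg →] (- (- (- b)))  →  (- b);  cost 2 ≤ 2, done

(- b)   [cost 2]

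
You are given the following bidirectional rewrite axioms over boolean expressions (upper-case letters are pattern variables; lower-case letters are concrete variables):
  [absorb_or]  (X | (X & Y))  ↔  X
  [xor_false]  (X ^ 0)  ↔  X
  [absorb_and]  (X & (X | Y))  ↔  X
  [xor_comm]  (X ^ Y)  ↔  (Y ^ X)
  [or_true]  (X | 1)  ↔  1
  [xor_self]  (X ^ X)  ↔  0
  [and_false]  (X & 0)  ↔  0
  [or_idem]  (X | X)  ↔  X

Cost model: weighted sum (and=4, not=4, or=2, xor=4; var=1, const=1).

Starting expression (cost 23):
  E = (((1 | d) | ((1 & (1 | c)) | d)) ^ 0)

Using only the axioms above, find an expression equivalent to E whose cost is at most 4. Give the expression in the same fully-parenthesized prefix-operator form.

(1 | d)   [cost 4]

step 1: absorb_and (→) rewrites (1 & (1 | c)) into 1, now (((1 | d) | (1 | d)) ^ 0)
step 2: xor_false (→) rewrites (((1 | d) | (1 | d)) ^ 0) into ((1 | d) | (1 | d))
step 3: or_idem (→) rewrites ((1 | d) | (1 | d)) into (1 | d), reaching cost 4 (bound 4)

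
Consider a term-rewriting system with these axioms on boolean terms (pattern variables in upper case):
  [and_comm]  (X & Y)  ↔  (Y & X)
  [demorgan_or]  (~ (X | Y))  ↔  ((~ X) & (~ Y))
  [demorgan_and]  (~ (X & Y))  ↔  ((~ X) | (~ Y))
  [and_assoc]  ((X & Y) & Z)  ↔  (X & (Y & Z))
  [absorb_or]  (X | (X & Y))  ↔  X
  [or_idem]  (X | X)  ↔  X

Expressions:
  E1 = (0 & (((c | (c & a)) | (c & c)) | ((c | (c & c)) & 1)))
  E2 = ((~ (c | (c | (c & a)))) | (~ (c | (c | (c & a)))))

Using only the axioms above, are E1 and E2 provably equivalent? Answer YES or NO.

NO

The axioms are sound identities: if E1 ↔* E2 then E1 and E2 evaluate identically under any assignment.
Under a=0, c=0: E1 evaluates to 0, E2 to 1. Distinct ⇒ no rewrite sequence connects them.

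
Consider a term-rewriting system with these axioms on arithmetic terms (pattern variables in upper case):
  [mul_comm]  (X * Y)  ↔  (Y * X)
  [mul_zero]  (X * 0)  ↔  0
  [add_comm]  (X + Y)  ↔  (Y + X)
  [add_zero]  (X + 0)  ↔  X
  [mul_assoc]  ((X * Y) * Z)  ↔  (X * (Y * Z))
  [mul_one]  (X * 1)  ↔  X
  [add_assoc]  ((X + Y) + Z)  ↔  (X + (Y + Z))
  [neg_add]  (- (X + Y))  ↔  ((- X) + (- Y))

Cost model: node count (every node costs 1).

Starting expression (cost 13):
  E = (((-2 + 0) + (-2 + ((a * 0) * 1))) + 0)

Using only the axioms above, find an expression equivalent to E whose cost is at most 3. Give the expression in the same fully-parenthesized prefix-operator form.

step 1: add_zero (→) rewrites (((-2 + 0) + (-2 + ((a * 0) * 1))) + 0) into ((-2 + 0) + (-2 + ((a * 0) * 1)))
step 2: mul_one (→) rewrites ((a * 0) * 1) into (a * 0), now ((-2 + 0) + (-2 + (a * 0)))
step 3: mul_zero (→) rewrites (a * 0) into 0, now ((-2 + 0) + (-2 + 0))
step 4: add_zero (→) rewrites (-2 + 0) into -2, now (-2 + (-2 + 0))
step 5: add_comm (→) rewrites (-2 + (-2 + 0)) into ((-2 + 0) + -2)
step 6: add_zero (→) rewrites (-2 + 0) into -2, reaching cost 3 (bound 3)

(-2 + -2)   [cost 3]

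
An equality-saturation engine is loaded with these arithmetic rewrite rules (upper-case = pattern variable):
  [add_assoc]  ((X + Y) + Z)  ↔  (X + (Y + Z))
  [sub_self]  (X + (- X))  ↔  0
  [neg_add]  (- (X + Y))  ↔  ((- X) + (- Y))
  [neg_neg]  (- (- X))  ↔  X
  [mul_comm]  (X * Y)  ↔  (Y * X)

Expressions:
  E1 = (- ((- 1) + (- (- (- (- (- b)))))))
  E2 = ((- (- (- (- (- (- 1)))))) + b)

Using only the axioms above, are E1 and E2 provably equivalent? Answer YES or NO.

1. [neg_neg →] (- (- (- (- (- b)))))  →  (- (- (- b)));  E1 = (- ((- 1) + (- (- (- b)))))
2. [neg_add →] (- ((- 1) + (- (- (- b)))))  →  ((- (- 1)) + (- (- (- (- b)))))
3. [neg_neg →] (- (- b))  →  b;  E1 = ((- (- 1)) + (- (- b)))
4. [neg_neg →] (- (- 1))  →  1;  E1 = (1 + (- (- b)))
5. [neg_neg →] (- (- b))  →  b;  E1 = (1 + b)
6. [neg_neg ←] 1  →  (- (- 1));  E1 = ((- (- 1)) + b)
7. [neg_neg ←] 1  →  (- (- 1));  E1 = ((- (- (- (- 1)))) + b)
8. [neg_neg ←] (- 1)  →  (- (- (- 1)));  this is E2

YES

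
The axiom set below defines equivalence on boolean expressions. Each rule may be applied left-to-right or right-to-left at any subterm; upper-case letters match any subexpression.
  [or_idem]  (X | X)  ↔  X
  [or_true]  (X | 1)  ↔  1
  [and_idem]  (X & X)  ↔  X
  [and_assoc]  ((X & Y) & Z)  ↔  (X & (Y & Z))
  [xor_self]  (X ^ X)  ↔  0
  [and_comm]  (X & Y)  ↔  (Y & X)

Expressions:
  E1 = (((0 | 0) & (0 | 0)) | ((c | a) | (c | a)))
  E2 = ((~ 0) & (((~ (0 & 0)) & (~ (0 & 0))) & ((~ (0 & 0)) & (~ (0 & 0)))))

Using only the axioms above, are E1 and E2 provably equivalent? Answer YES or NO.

The axioms are sound identities: if E1 ↔* E2 then E1 and E2 evaluate identically under any assignment.
Under a=0, c=0: E1 evaluates to 0, E2 to 1. Distinct ⇒ no rewrite sequence connects them.

NO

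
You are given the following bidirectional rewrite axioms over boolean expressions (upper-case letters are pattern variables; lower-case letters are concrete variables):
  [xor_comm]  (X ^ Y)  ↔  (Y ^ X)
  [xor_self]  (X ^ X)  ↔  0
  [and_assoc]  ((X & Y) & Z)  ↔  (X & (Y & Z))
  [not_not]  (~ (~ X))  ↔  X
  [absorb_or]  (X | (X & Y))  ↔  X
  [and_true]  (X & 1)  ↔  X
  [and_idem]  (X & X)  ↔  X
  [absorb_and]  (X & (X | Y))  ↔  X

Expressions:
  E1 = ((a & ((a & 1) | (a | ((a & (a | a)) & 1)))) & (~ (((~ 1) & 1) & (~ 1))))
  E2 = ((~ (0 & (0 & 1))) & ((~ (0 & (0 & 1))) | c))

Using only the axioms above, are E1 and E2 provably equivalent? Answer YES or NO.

NO

The axioms are sound identities: if E1 ↔* E2 then E1 and E2 evaluate identically under any assignment.
Under a=0, c=0: E1 evaluates to 0, E2 to 1. Distinct ⇒ no rewrite sequence connects them.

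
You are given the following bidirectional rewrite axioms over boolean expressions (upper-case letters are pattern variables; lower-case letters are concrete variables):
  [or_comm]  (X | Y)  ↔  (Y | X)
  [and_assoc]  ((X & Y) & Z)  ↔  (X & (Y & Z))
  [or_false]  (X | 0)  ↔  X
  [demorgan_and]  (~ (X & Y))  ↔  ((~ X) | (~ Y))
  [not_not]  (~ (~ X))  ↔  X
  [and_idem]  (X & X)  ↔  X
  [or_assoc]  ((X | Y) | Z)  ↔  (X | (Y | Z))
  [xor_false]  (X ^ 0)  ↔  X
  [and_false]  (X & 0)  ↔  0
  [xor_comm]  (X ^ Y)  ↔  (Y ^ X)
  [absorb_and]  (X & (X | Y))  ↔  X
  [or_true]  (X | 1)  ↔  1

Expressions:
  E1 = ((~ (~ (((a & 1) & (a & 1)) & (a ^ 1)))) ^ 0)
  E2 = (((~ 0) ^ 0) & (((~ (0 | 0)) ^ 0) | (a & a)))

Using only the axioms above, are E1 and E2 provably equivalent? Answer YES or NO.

NO

All listed rules preserve value, hence provable equivalence implies equal values everywhere; look for a separating assignment.
a=0 gives E1 ↦ 0, E2 ↦ 1; values differ ⇒ not provably equivalent.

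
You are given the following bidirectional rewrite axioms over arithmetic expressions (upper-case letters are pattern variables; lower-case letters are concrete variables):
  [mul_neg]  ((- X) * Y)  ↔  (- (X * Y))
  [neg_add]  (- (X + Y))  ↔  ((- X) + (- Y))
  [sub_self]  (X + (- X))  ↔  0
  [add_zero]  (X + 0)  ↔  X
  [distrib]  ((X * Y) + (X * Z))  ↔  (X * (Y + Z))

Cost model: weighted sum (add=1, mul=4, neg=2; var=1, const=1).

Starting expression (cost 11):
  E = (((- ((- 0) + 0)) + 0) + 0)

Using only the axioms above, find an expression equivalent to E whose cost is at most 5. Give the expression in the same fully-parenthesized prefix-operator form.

(- (- 0))   [cost 5]

1. [add_zero →] (((- ((- 0) + 0)) + 0) + 0)  →  ((- ((- 0) + 0)) + 0)
2. [add_zero →] ((- ((- 0) + 0)) + 0)  →  (- ((- 0) + 0))
3. [add_zero →] ((- 0) + 0)  →  (- 0);  cost 5 ≤ 5, done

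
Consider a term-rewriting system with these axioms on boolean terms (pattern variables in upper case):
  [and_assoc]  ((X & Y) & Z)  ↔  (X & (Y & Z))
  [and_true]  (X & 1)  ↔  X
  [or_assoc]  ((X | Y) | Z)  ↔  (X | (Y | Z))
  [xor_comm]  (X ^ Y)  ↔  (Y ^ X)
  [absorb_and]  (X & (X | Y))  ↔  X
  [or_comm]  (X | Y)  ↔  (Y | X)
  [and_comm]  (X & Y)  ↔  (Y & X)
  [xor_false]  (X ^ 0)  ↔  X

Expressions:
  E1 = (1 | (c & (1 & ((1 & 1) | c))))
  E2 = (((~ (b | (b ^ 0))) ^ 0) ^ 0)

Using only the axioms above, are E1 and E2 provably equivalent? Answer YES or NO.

NO

The axioms are sound identities: if E1 ↔* E2 then E1 and E2 evaluate identically under any assignment.
Under b=1, c=0: E1 evaluates to 1, E2 to 0. Distinct ⇒ no rewrite sequence connects them.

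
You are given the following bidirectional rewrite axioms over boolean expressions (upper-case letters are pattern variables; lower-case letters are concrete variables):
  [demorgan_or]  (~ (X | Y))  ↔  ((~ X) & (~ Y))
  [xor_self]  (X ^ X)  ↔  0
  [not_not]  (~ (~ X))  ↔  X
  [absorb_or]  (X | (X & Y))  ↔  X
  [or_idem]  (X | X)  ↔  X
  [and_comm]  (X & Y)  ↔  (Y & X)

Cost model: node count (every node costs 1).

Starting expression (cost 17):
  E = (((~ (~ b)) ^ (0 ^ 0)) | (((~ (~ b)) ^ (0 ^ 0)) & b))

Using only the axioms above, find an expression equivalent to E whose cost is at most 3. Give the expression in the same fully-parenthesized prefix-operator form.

1. [absorb_or →] (((~ (~ b)) ^ (0 ^ 0)) | (((~ (~ b)) ^ (0 ^ 0)) & b))  →  ((~ (~ b)) ^ (0 ^ 0))
2. [xor_self →] (0 ^ 0)  →  0;  E = ((~ (~ b)) ^ 0)
3. [not_not →] (~ (~ b))  →  b;  cost 3 ≤ 3, done

(b ^ 0)   [cost 3]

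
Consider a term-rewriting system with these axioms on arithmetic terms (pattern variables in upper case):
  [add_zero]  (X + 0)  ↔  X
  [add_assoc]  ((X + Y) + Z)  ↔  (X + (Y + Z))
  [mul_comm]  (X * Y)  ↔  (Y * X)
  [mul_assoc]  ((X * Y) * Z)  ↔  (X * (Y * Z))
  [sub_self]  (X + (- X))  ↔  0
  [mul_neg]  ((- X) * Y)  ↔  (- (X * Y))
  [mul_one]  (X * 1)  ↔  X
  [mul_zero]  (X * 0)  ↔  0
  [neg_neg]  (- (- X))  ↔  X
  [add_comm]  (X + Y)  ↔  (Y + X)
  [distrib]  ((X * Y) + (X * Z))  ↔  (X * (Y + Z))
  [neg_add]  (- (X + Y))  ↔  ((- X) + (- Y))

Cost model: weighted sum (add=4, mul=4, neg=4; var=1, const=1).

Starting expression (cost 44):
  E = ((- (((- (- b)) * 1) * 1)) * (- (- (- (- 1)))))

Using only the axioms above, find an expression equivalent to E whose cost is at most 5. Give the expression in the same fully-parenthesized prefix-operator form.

1. [mul_one →] (((- (- b)) * 1) * 1)  →  ((- (- b)) * 1);  E = ((- ((- (- b)) * 1)) * (- (- (- (- 1)))))
2. [neg_neg →] (- (- (- 1)))  →  (- 1);  E = ((- ((- (- b)) * 1)) * (- (- 1)))
3. [mul_one →] ((- (- b)) * 1)  →  (- (- b));  E = ((- (- (- b))) * (- (- 1)))
4. [neg_neg →] (- (- 1))  →  1;  E = ((- (- (- b))) * 1)
5. [neg_neg →] (- (- b))  →  b;  E = ((- b) * 1)
6. [mul_one →] ((- b) * 1)  →  (- b);  cost 5 ≤ 5, done

(- b)   [cost 5]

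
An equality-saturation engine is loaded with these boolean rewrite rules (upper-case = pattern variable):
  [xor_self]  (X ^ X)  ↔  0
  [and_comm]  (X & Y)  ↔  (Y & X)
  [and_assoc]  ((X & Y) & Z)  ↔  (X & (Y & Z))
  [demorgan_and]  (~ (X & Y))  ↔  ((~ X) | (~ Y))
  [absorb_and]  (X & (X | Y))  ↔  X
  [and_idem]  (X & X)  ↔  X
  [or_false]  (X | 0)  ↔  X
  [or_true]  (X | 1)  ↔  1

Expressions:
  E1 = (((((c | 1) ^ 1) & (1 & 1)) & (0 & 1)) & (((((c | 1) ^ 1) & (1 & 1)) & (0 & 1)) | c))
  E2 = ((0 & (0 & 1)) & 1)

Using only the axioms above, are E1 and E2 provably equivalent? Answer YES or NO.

step 1: absorb_and (→) rewrites (((((c | 1) ^ 1) & (1 & 1)) & (0 & 1)) & (((((c | 1) ^ 1) & (1 & 1)) & (0 & 1)) | c)) into ((((c | 1) ^ 1) & (1 & 1)) & (0 & 1))
step 2: or_true (→) rewrites (c | 1) into 1, now (((1 ^ 1) & (1 & 1)) & (0 & 1))
step 3: xor_self (→) rewrites (1 ^ 1) into 0, now ((0 & (1 & 1)) & (0 & 1))
step 4: and_idem (→) rewrites (1 & 1) into 1, now ((0 & 1) & (0 & 1))
step 5: and_assoc (←) rewrites ((0 & 1) & (0 & 1)) into (((0 & 1) & 0) & 1)
step 6: and_comm (→) rewrites ((0 & 1) & 0) into (0 & (0 & 1)), which is E2

YES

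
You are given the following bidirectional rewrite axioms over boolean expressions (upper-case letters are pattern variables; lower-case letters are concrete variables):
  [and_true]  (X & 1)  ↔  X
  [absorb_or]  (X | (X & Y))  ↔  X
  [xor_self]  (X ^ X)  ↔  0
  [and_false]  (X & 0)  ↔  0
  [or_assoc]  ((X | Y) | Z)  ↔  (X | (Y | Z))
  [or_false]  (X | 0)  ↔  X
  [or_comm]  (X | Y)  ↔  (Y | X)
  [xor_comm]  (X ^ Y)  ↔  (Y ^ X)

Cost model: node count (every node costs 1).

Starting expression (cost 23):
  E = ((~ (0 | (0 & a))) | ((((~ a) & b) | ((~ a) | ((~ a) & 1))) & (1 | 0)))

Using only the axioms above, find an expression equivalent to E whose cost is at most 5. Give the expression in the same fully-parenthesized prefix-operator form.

(1) ((~ a) | ((~ a) & 1))  =[absorb_or →]=  (~ a)    ⊢ ((~ (0 | (0 & a))) | ((((~ a) & b) | (~ a)) & (1 | 0)))
(2) (0 | (0 & a))  =[absorb_or →]=  0    ⊢ ((~ 0) | ((((~ a) & b) | (~ a)) & (1 | 0)))
(3) (((~ a) & b) | (~ a))  =[or_comm →]=  ((~ a) | ((~ a) & b))    ⊢ ((~ 0) | (((~ a) | ((~ a) & b)) & (1 | 0)))
(4) (1 | 0)  =[or_false →]=  1    ⊢ ((~ 0) | (((~ a) | ((~ a) & b)) & 1))
(5) ((~ a) | ((~ a) & b))  =[absorb_or →]=  (~ a)    ⊢ ((~ 0) | ((~ a) & 1))
(6) ((~ a) & 1)  =[and_true →]=  (~ a)    ⊢ cost 5, within 5

((~ 0) | (~ a))   [cost 5]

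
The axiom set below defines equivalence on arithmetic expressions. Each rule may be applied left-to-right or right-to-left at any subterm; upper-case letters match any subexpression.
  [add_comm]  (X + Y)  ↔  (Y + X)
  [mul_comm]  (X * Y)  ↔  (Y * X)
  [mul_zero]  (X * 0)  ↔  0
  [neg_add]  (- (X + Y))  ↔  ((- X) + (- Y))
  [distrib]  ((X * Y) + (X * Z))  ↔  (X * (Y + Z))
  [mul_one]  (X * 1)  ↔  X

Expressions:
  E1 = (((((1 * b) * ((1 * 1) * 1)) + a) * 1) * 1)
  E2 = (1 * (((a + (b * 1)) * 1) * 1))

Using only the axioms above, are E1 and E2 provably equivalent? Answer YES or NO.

YES

step 1: mul_one (→) rewrites (1 * 1) into 1, now (((((1 * b) * (1 * 1)) + a) * 1) * 1)
step 2: mul_one (→) rewrites ((((1 * b) * (1 * 1)) + a) * 1) into (((1 * b) * (1 * 1)) + a), now ((((1 * b) * (1 * 1)) + a) * 1)
step 3: mul_one (→) rewrites ((((1 * b) * (1 * 1)) + a) * 1) into (((1 * b) * (1 * 1)) + a)
step 4: mul_one (→) rewrites (1 * 1) into 1, now (((1 * b) * 1) + a)
step 5: add_comm (→) rewrites (((1 * b) * 1) + a) into (a + ((1 * b) * 1))
step 6: mul_comm (→) rewrites (1 * b) into (b * 1), now (a + ((b * 1) * 1))
step 7: mul_one (→) rewrites ((b * 1) * 1) into (b * 1), now (a + (b * 1))
step 8: mul_one (→) rewrites (b * 1) into b, now (a + b)
step 9: mul_one (←) rewrites (a + b) into ((a + b) * 1)
step 10: mul_one (←) rewrites ((a + b) * 1) into (((a + b) * 1) * 1)
step 11: mul_comm (→) rewrites (((a + b) * 1) * 1) into (1 * ((a + b) * 1))
step 12: mul_one (←) rewrites (a + b) into ((a + b) * 1), now (1 * (((a + b) * 1) * 1))
step 13: mul_one (←) rewrites b into (b * 1), which is E2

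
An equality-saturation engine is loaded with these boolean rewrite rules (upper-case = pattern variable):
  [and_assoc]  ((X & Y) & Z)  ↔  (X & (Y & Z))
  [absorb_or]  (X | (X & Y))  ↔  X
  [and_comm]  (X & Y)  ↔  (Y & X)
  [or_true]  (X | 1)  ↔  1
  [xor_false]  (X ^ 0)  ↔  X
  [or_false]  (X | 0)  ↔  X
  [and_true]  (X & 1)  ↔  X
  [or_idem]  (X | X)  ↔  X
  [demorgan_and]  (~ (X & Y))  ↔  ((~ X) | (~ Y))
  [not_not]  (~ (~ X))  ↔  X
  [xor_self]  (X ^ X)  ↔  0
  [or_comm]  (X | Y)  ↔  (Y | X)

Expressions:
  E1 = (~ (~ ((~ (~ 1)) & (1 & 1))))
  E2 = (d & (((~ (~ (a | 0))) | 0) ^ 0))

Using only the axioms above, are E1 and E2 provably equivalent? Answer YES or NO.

Every axiom is a valid identity, so a rewrite proof would force E1 and E2 to agree under every assignment.
At a=0, d=0: E1 = 1 but E2 = 0; they differ, so no derivation exists.

NO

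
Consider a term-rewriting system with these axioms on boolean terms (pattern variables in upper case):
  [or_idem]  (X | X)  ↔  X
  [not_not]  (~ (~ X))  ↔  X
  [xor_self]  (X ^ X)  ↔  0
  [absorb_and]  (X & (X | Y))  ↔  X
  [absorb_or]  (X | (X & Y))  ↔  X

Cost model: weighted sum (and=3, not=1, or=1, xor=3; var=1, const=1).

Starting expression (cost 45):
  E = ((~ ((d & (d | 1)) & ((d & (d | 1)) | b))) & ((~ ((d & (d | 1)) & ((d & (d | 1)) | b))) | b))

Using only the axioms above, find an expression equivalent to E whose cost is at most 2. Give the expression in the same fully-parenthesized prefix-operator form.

(1) ((~ ((d & (d | 1)) & ((d & (d | 1)) | b))) & ((~ ((d & (d | 1)) & ((d & (d | 1)) | b))) | b))  =[absorb_and →]=  (~ ((d & (d | 1)) & ((d & (d | 1)) | b)))
(2) ((d & (d | 1)) & ((d & (d | 1)) | b))  =[absorb_and →]=  (d & (d | 1))    ⊢ (~ (d & (d | 1)))
(3) (d & (d | 1))  =[absorb_and →]=  d    ⊢ cost 2, within 2

(~ d)   [cost 2]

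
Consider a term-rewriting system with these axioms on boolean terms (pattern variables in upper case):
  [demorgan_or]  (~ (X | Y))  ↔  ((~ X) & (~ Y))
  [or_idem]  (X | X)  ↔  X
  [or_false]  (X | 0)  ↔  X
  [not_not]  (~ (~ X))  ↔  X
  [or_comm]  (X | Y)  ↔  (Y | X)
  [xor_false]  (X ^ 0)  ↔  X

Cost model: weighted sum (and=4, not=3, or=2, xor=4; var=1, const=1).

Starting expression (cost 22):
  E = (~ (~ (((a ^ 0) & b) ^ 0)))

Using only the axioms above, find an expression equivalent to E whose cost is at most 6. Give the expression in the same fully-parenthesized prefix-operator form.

(1) (a ^ 0)  =[xor_false →]=  a    ⊢ (~ (~ ((a & b) ^ 0)))
(2) (~ (~ ((a & b) ^ 0)))  =[not_not →]=  ((a & b) ^ 0)
(3) ((a & b) ^ 0)  =[xor_false →]=  (a & b)    ⊢ cost 6, within 6

(a & b)   [cost 6]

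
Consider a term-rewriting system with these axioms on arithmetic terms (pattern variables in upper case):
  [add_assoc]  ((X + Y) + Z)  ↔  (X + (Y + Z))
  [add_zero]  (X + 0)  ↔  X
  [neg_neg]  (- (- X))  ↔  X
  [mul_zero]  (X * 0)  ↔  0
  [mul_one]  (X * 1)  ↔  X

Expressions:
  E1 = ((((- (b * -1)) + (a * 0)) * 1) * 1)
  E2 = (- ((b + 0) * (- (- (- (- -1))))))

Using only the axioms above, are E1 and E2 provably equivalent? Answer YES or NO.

YES

(1) ((((- (b * -1)) + (a * 0)) * 1) * 1)  =[mul_one →]=  (((- (b * -1)) + (a * 0)) * 1)
(2) (((- (b * -1)) + (a * 0)) * 1)  =[mul_one →]=  ((- (b * -1)) + (a * 0))
(3) (a * 0)  =[mul_zero →]=  0    ⊢ ((- (b * -1)) + 0)
(4) ((- (b * -1)) + 0)  =[add_zero →]=  (- (b * -1))
(5) b  =[add_zero ←]=  (b + 0)    ⊢ (- ((b + 0) * -1))
(6) -1  =[neg_neg ←]=  (- (- -1))    ⊢ (- ((b + 0) * (- (- -1))))
(7) -1  =[neg_neg ←]=  (- (- -1))    ⊢ E2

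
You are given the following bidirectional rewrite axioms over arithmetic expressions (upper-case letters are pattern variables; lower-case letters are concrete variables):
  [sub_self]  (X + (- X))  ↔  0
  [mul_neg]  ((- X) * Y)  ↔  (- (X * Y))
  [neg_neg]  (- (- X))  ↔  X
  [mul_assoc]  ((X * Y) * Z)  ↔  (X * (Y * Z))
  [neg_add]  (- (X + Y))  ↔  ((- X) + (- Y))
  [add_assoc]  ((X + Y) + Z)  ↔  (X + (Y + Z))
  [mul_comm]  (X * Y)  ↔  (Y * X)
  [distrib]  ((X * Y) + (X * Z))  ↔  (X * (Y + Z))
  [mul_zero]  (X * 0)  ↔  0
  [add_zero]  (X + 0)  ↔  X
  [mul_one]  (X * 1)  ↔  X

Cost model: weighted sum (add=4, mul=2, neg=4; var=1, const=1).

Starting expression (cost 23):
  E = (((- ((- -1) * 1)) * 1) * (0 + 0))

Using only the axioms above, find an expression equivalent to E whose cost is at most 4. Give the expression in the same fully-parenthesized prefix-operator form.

(-1 * 0)   [cost 4]

(1) ((- -1) * 1)  =[mul_one →]=  (- -1)    ⊢ (((- (- -1)) * 1) * (0 + 0))
(2) (- (- -1))  =[neg_neg →]=  -1    ⊢ ((-1 * 1) * (0 + 0))
(3) (0 + 0)  =[add_zero →]=  0    ⊢ ((-1 * 1) * 0)
(4) (-1 * 1)  =[mul_one →]=  -1    ⊢ cost 4, within 4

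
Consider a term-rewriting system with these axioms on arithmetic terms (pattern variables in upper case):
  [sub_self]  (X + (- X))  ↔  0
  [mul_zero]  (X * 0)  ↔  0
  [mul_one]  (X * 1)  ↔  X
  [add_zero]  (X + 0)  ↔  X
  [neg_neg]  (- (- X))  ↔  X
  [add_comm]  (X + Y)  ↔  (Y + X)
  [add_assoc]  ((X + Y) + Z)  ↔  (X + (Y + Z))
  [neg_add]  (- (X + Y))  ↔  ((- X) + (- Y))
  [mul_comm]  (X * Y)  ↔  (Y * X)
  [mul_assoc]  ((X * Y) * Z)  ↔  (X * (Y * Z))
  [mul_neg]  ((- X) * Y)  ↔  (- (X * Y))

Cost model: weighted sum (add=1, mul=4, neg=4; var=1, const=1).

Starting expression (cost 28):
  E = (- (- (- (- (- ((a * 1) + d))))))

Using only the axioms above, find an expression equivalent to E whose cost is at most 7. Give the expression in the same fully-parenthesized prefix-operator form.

(- (a + d))   [cost 7]

(1) (- (- ((a * 1) + d)))  =[neg_neg →]=  ((a * 1) + d)    ⊢ (- (- (- ((a * 1) + d))))
(2) (a * 1)  =[mul_one →]=  a    ⊢ (- (- (- (a + d))))
(3) (- (- (- (a + d))))  =[neg_neg →]=  (- (a + d))    ⊢ cost 7, within 7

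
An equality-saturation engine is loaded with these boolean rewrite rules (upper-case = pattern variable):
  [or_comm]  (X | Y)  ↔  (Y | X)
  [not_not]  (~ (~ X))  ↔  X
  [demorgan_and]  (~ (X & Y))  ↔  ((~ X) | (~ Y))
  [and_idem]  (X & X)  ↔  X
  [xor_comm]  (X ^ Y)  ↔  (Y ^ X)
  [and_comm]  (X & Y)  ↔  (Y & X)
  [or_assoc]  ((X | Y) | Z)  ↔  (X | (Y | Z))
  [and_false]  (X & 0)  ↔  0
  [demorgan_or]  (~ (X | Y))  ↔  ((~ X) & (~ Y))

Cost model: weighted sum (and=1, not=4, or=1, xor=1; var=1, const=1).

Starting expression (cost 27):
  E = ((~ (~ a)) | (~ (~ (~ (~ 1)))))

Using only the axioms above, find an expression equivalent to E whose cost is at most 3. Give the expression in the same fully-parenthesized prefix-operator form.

(a | 1)   [cost 3]

1. [not_not →] (~ (~ (~ 1)))  →  (~ 1);  E = ((~ (~ a)) | (~ (~ 1)))
2. [not_not →] (~ (~ 1))  →  1;  E = ((~ (~ a)) | 1)
3. [not_not →] (~ (~ a))  →  a;  cost 3 ≤ 3, done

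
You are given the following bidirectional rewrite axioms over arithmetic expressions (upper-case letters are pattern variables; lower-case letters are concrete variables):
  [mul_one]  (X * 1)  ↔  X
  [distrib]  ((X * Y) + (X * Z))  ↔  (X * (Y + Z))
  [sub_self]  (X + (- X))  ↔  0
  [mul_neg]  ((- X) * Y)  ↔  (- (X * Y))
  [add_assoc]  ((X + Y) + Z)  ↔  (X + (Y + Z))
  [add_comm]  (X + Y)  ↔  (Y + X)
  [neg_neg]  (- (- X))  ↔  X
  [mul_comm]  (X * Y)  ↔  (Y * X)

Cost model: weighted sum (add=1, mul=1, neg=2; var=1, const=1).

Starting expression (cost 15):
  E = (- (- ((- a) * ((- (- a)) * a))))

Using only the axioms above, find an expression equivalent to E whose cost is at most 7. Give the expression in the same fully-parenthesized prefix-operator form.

((a * a) * (- a))   [cost 7]

(1) (- (- ((- a) * ((- (- a)) * a))))  =[neg_neg →]=  ((- a) * ((- (- a)) * a))
(2) ((- a) * ((- (- a)) * a))  =[mul_comm →]=  (((- (- a)) * a) * (- a))
(3) (- (- a))  =[neg_neg →]=  a    ⊢ cost 7, within 7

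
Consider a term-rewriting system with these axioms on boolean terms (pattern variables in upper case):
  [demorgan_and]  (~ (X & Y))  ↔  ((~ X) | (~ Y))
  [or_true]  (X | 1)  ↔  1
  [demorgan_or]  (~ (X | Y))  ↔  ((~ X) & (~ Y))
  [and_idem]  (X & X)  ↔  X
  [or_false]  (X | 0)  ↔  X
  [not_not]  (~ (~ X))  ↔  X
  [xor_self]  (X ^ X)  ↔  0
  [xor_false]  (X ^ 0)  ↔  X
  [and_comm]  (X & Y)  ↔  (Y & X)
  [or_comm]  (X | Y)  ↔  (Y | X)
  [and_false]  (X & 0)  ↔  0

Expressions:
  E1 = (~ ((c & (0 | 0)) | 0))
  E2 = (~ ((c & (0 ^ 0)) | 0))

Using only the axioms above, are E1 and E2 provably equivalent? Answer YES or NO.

(1) (0 | 0)  =[or_false →]=  0    ⊢ (~ ((c & 0) | 0))
(2) 0  =[xor_false ←]=  (0 ^ 0)    ⊢ E2

YES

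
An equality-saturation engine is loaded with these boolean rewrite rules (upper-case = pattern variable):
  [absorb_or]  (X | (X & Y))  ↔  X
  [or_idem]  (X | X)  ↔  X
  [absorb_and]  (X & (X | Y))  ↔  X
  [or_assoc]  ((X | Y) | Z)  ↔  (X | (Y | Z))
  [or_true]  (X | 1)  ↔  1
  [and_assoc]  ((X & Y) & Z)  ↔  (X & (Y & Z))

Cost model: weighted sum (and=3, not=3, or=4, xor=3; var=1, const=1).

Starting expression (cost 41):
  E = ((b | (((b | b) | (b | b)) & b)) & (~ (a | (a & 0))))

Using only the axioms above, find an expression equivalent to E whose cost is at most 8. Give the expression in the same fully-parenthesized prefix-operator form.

(b & (~ a))   [cost 8]

step 1: or_idem (→) rewrites ((b | b) | (b | b)) into (b | b), now ((b | ((b | b) & b)) & (~ (a | (a & 0))))
step 2: or_idem (→) rewrites (b | b) into b, now ((b | (b & b)) & (~ (a | (a & 0))))
step 3: absorb_or (→) rewrites (a | (a & 0)) into a, now ((b | (b & b)) & (~ a))
step 4: absorb_or (→) rewrites (b | (b & b)) into b, reaching cost 8 (bound 8)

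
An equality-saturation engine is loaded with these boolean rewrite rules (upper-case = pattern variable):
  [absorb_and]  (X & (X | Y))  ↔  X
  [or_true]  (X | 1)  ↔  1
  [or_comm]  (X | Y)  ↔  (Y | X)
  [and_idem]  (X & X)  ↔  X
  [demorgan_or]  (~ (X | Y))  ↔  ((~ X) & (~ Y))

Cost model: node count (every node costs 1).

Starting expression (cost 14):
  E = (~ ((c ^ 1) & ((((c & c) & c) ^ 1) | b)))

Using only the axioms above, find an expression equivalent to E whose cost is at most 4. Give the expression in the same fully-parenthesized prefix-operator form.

(~ (c ^ 1))   [cost 4]

(1) (c & c)  =[and_idem →]=  c    ⊢ (~ ((c ^ 1) & (((c & c) ^ 1) | b)))
(2) (c & c)  =[and_idem →]=  c    ⊢ (~ ((c ^ 1) & ((c ^ 1) | b)))
(3) ((c ^ 1) & ((c ^ 1) | b))  =[absorb_and →]=  (c ^ 1)    ⊢ cost 4, within 4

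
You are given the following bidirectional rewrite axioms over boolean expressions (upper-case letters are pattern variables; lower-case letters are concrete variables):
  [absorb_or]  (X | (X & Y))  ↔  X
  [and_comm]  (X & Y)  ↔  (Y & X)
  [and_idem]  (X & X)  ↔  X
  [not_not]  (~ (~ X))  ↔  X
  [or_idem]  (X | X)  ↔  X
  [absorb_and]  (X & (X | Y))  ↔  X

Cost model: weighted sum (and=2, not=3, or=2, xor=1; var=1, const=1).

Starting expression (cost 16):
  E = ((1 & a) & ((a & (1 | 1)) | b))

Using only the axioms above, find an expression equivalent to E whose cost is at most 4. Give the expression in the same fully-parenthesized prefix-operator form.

(a & 1)   [cost 4]

1. [and_comm →] (1 & a)  →  (a & 1);  E = ((a & 1) & ((a & (1 | 1)) | b))
2. [or_idem →] (1 | 1)  →  1;  E = ((a & 1) & ((a & 1) | b))
3. [absorb_and →] ((a & 1) & ((a & 1) | b))  →  (a & 1);  cost 4 ≤ 4, done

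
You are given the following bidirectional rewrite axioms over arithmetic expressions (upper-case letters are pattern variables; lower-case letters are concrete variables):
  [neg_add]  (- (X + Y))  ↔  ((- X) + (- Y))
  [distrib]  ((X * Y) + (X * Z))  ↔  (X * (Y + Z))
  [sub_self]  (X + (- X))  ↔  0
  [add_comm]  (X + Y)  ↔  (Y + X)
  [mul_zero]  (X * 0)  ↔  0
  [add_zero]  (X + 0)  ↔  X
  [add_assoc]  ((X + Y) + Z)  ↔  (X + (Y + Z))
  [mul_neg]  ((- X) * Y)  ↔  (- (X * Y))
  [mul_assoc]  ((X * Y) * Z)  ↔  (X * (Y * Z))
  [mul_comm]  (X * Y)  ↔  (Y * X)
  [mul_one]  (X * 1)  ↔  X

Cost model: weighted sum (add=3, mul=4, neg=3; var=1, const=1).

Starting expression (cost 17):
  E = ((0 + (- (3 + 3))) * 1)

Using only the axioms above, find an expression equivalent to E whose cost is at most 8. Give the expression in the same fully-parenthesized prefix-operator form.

(- (3 + 3))   [cost 8]

(1) ((0 + (- (3 + 3))) * 1)  =[mul_one →]=  (0 + (- (3 + 3)))
(2) (0 + (- (3 + 3)))  =[add_comm →]=  ((- (3 + 3)) + 0)
(3) ((- (3 + 3)) + 0)  =[add_zero →]=  (- (3 + 3))    ⊢ cost 8, within 8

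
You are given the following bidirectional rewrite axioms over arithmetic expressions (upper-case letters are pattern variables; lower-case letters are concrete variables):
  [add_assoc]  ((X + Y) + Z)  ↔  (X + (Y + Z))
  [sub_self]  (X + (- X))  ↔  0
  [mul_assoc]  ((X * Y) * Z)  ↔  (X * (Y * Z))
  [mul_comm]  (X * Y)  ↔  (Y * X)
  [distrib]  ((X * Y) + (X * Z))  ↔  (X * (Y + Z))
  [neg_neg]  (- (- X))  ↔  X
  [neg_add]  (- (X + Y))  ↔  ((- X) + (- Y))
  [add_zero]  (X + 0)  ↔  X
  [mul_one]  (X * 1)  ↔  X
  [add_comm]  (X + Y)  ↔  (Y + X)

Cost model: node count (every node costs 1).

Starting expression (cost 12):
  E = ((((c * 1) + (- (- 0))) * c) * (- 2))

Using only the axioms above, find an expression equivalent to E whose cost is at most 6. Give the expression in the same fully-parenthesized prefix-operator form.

1. [neg_neg →] (- (- 0))  →  0;  E = ((((c * 1) + 0) * c) * (- 2))
2. [mul_one →] (c * 1)  →  c;  E = (((c + 0) * c) * (- 2))
3. [add_zero →] (c + 0)  →  c;  cost 6 ≤ 6, done

((c * c) * (- 2))   [cost 6]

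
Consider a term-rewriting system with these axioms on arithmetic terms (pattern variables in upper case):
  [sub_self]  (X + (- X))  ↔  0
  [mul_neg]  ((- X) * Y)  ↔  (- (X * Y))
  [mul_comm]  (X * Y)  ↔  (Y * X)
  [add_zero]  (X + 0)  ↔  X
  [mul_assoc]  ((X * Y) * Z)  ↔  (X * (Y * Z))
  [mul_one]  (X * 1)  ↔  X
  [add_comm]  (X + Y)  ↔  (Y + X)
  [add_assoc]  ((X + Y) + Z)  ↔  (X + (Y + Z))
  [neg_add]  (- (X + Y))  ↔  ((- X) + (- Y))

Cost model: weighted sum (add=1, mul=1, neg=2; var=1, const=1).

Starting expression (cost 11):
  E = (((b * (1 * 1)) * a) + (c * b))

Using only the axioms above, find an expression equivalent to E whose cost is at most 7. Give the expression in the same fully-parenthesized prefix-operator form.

(1) (1 * 1)  =[mul_one →]=  1    ⊢ (((b * 1) * a) + (c * b))
(2) (b * 1)  =[mul_one →]=  b    ⊢ cost 7, within 7

((b * a) + (c * b))   [cost 7]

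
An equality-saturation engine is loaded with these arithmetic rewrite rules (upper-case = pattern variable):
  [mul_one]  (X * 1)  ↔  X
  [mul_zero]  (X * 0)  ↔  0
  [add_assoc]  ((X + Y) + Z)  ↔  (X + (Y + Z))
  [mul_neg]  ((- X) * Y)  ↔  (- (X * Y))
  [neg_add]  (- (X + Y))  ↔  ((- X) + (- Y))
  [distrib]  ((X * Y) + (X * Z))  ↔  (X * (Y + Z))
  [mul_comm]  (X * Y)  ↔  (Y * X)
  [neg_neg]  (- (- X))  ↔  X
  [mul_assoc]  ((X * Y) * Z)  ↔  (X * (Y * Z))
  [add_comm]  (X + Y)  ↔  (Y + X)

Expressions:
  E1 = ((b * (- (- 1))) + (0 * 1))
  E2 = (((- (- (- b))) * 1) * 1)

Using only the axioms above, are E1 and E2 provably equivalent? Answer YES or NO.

NO

Every axiom is a valid identity, so a rewrite proof would force E1 and E2 to agree under every assignment.
At b=1: E1 = 1 but E2 = -1; they differ, so no derivation exists.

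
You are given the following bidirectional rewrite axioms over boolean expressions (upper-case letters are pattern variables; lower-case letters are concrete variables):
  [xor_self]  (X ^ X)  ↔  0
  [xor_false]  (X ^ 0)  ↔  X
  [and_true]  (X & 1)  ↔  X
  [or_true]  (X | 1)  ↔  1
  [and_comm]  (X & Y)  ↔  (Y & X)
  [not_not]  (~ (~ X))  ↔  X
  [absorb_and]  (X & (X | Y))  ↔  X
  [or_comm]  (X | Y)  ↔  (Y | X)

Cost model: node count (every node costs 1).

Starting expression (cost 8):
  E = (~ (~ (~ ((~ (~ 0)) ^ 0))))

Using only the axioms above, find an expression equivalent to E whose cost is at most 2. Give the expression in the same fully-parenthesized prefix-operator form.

(1) ((~ (~ 0)) ^ 0)  =[xor_false →]=  (~ (~ 0))    ⊢ (~ (~ (~ (~ (~ 0)))))
(2) (~ (~ (~ (~ 0))))  =[not_not →]=  (~ (~ 0))    ⊢ (~ (~ (~ 0)))
(3) (~ (~ (~ 0)))  =[not_not →]=  (~ 0)    ⊢ cost 2, within 2

(~ 0)   [cost 2]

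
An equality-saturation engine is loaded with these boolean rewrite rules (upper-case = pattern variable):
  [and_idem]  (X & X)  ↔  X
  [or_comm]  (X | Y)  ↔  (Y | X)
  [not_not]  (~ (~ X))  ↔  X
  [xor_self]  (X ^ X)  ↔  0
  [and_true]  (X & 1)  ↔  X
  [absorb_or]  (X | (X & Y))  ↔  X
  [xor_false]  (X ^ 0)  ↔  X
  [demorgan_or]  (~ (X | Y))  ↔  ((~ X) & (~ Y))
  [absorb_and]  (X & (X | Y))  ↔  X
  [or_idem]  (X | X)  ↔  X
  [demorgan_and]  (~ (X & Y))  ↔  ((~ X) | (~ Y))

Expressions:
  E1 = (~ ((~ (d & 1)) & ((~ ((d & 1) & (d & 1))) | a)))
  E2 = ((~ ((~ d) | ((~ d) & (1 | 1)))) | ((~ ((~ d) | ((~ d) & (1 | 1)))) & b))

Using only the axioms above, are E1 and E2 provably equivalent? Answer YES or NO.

YES

(1) ((d & 1) & (d & 1))  =[and_idem →]=  (d & 1)    ⊢ (~ ((~ (d & 1)) & ((~ (d & 1)) | a)))
(2) ((~ (d & 1)) & ((~ (d & 1)) | a))  =[absorb_and →]=  (~ (d & 1))    ⊢ (~ (~ (d & 1)))
(3) (d & 1)  =[and_true →]=  d    ⊢ (~ (~ d))
(4) (~ d)  =[absorb_or ←]=  ((~ d) | ((~ d) & 1))    ⊢ (~ ((~ d) | ((~ d) & 1)))
(5) 1  =[or_idem ←]=  (1 | 1)    ⊢ (~ ((~ d) | ((~ d) & (1 | 1))))
(6) (~ ((~ d) | ((~ d) & (1 | 1))))  =[absorb_or ←]=  ((~ ((~ d) | ((~ d) & (1 | 1)))) | ((~ ((~ d) | ((~ d) & (1 | 1)))) & b))    ⊢ E2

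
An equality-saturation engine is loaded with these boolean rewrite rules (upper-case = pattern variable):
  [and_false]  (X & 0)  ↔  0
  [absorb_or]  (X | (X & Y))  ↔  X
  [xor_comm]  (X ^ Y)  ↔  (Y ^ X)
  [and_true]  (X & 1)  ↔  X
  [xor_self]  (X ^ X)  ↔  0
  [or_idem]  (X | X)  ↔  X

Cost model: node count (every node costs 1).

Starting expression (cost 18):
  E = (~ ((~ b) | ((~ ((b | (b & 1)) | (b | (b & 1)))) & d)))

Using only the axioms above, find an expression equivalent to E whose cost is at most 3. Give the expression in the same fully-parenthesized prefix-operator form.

(~ (~ b))   [cost 3]

step 1: or_idem (→) rewrites ((b | (b & 1)) | (b | (b & 1))) into (b | (b & 1)), now (~ ((~ b) | ((~ (b | (b & 1))) & d)))
step 2: absorb_or (→) rewrites (b | (b & 1)) into b, now (~ ((~ b) | ((~ b) & d)))
step 3: absorb_or (→) rewrites ((~ b) | ((~ b) & d)) into (~ b), reaching cost 3 (bound 3)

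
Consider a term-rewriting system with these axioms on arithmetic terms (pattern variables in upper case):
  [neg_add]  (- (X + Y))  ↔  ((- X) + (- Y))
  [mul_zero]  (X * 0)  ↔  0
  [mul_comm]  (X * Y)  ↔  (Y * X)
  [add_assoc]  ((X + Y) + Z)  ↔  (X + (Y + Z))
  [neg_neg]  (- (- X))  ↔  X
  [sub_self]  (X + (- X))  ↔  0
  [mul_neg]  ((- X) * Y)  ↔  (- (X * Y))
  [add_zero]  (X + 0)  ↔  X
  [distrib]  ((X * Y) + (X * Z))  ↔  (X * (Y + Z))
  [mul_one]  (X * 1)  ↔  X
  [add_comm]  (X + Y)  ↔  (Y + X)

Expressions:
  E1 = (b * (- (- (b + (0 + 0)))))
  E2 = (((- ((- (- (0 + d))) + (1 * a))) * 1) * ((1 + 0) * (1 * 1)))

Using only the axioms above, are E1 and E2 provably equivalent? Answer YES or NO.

NO

All listed rules preserve value, hence provable equivalence implies equal values everywhere; look for a separating assignment.
a=0, b=0, d=1 gives E1 ↦ 0, E2 ↦ -1; values differ ⇒ not provably equivalent.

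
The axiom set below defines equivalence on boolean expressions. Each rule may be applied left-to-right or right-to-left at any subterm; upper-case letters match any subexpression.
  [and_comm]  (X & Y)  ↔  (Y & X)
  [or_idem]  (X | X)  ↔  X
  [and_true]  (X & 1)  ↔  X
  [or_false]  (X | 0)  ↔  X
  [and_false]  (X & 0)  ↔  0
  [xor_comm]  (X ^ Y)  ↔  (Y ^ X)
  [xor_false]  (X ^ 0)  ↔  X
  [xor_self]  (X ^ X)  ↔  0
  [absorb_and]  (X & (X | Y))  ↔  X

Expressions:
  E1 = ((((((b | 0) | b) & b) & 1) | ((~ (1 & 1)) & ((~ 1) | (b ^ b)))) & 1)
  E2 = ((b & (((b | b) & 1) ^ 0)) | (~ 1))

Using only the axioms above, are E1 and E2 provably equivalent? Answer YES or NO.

step 1: and_true (→) rewrites ((((((b | 0) | b) & b) & 1) | ((~ (1 & 1)) & ((~ 1) | (b ^ b)))) & 1) into (((((b | 0) | b) & b) & 1) | ((~ (1 & 1)) & ((~ 1) | (b ^ b))))
step 2: and_true (→) rewrites (1 & 1) into 1, now (((((b | 0) | b) & b) & 1) | ((~ 1) & ((~ 1) | (b ^ b))))
step 3: xor_self (→) rewrites (b ^ b) into 0, now (((((b | 0) | b) & b) & 1) | ((~ 1) & ((~ 1) | 0)))
step 4: absorb_and (→) rewrites ((~ 1) & ((~ 1) | 0)) into (~ 1), now (((((b | 0) | b) & b) & 1) | (~ 1))
step 5: or_false (→) rewrites (b | 0) into b, now ((((b | b) & b) & 1) | (~ 1))
step 6: and_true (→) rewrites (((b | b) & b) & 1) into ((b | b) & b), now (((b | b) & b) | (~ 1))
step 7: or_idem (→) rewrites (b | b) into b, now ((b & b) | (~ 1))
step 8: or_idem (←) rewrites b into (b | b), now ((b & (b | b)) | (~ 1))
step 9: and_true (←) rewrites (b | b) into ((b | b) & 1), now ((b & ((b | b) & 1)) | (~ 1))
step 10: xor_false (←) rewrites ((b | b) & 1) into (((b | b) & 1) ^ 0), which is E2

YES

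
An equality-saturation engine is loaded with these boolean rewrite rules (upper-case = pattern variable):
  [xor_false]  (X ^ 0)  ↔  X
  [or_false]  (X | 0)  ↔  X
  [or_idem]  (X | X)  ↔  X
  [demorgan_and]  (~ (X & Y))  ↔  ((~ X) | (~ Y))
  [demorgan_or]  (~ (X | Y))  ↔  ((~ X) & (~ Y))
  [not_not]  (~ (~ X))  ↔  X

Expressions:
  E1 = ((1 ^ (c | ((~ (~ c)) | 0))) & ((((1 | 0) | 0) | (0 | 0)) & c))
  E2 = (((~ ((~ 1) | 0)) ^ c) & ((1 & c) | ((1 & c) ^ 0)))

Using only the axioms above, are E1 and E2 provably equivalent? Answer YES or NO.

1. [or_false →] ((~ (~ c)) | 0)  →  (~ (~ c));  E1 = ((1 ^ (c | (~ (~ c)))) & ((((1 | 0) | 0) | (0 | 0)) & c))
2. [or_false →] ((1 | 0) | 0)  →  (1 | 0);  E1 = ((1 ^ (c | (~ (~ c)))) & (((1 | 0) | (0 | 0)) & c))
3. [or_idem →] (0 | 0)  →  0;  E1 = ((1 ^ (c | (~ (~ c)))) & (((1 | 0) | 0) & c))
4. [or_false →] ((1 | 0) | 0)  →  (1 | 0);  E1 = ((1 ^ (c | (~ (~ c)))) & ((1 | 0) & c))
5. [or_false →] (1 | 0)  →  1;  E1 = ((1 ^ (c | (~ (~ c)))) & (1 & c))
6. [not_not →] (~ (~ c))  →  c;  E1 = ((1 ^ (c | c)) & (1 & c))
7. [or_idem →] (c | c)  →  c;  E1 = ((1 ^ c) & (1 & c))
8. [or_idem ←] (1 & c)  →  ((1 & c) | (1 & c));  E1 = ((1 ^ c) & ((1 & c) | (1 & c)))
9. [not_not ←] 1  →  (~ (~ 1));  E1 = (((~ (~ 1)) ^ c) & ((1 & c) | (1 & c)))
10. [xor_false ←] (1 & c)  →  ((1 & c) ^ 0);  E1 = (((~ (~ 1)) ^ c) & ((1 & c) | ((1 & c) ^ 0)))
11. [or_false ←] (~ 1)  →  ((~ 1) | 0);  this is E2

YES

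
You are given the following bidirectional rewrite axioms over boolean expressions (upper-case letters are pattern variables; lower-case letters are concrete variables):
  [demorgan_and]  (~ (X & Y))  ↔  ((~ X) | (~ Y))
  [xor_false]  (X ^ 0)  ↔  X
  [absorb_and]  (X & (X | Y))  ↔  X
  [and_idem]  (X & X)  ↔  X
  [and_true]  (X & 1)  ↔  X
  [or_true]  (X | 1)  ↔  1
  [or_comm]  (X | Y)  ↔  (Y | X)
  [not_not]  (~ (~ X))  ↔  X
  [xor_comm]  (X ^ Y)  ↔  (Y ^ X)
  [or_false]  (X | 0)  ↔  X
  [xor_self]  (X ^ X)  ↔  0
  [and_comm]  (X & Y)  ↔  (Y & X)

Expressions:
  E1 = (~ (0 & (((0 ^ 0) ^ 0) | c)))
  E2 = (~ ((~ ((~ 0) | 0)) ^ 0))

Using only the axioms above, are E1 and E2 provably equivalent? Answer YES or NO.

YES

(1) ((0 ^ 0) ^ 0)  =[xor_false →]=  (0 ^ 0)    ⊢ (~ (0 & ((0 ^ 0) | c)))
(2) (0 ^ 0)  =[xor_false →]=  0    ⊢ (~ (0 & (0 | c)))
(3) (0 & (0 | c))  =[absorb_and →]=  0    ⊢ (~ 0)
(4) (~ 0)  =[or_false ←]=  ((~ 0) | 0)
(5) ((~ 0) | 0)  =[not_not ←]=  (~ (~ ((~ 0) | 0)))
(6) (~ ((~ 0) | 0))  =[xor_false ←]=  ((~ ((~ 0) | 0)) ^ 0)    ⊢ E2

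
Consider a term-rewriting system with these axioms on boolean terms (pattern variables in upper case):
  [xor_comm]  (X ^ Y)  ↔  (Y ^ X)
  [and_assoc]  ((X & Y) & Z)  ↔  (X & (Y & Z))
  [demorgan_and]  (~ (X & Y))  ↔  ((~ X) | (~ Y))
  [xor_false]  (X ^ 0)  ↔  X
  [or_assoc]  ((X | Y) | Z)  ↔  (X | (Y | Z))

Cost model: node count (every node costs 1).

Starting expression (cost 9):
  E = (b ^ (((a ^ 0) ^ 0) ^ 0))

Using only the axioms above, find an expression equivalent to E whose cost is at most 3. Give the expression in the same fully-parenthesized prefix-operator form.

1. [xor_false →] ((a ^ 0) ^ 0)  →  (a ^ 0);  E = (b ^ ((a ^ 0) ^ 0))
2. [xor_false →] (a ^ 0)  →  a;  E = (b ^ (a ^ 0))
3. [xor_false →] (a ^ 0)  →  a;  cost 3 ≤ 3, done

(b ^ a)   [cost 3]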